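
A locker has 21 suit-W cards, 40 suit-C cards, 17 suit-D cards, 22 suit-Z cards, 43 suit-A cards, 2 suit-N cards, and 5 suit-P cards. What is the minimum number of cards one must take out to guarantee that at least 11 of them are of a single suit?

Put each drawn card into a box by suit. The largest draw with every box below 11 takes min(count, 10) from each suit; suits with fewer than 10 contribute all they have.
Σ min(cᵢ, 10) = 10 + 10 + 10 + 10 + 10 + 2 + 5 = 57.
Draw number 57 + 1 = 58 must push one box to 11.

58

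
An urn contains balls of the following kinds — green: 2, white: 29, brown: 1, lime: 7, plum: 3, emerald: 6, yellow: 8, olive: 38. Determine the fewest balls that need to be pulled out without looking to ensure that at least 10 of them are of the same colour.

Pigeonhole: put each drawn ball into a box by colour. The largest draw with every box below 10 takes min(count, 9) from each colour; colours with fewer than 9 contribute all they have.
Σ min(cᵢ, 9) = 2 + 9 + 1 + 7 + 3 + 6 + 8 + 9 = 45.
Draw number 45 + 1 = 46 must push one box to 10.

46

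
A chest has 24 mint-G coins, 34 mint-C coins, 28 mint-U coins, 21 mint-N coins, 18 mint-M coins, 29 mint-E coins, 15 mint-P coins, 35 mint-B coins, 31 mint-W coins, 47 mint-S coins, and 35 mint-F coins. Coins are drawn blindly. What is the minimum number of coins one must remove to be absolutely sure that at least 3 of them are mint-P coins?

In the worst case for collecting mint-P coins, every non-mint-P coin comes out first.
There are 24 + 34 + 28 + 21 + 18 + 29 + 35 + 31 + 47 + 35 = 302 non-mint-P coins altogether.
After those, each further coin must be mint-P, so 302 + 3 = 305 draws guarantee 3 mint-P coins.

305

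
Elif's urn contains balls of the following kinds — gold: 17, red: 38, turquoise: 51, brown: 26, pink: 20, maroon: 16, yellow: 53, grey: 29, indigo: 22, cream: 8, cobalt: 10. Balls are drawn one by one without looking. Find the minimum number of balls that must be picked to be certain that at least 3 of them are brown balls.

In the worst case for collecting brown balls, every non-brown ball comes out first.
There are 17 + 38 + 51 + 20 + 16 + 53 + 29 + 22 + 8 + 10 = 264 non-brown balls altogether.
After those, each further ball must be brown, so 264 + 3 = 267 draws guarantee 3 brown balls.

267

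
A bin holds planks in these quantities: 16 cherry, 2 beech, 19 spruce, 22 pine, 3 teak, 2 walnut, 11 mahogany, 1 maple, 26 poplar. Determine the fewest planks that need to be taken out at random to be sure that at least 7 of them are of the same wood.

By the pigeonhole principle, put each drawn plank into a box by wood. The largest draw with every box below 7 takes min(count, 6) from each wood; woods with fewer than 6 contribute all they have.
Σ min(cᵢ, 6) = 6 + 2 + 6 + 6 + 3 + 2 + 6 + 1 + 6 = 38.
Draw number 38 + 1 = 39 must push one box to 7.

39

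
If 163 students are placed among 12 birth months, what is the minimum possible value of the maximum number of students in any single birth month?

By the pigeonhole principle, the 12 birth months are the holes and the 163 students are the pigeons.
If every birth month held at most 13 students, the total would be at most 12 × 13 = 156, which is less than 163.
So some birth month holds at least ⌈163/12⌉ = 14 students.

14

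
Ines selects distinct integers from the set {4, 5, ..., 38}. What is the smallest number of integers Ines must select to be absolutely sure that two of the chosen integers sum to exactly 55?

Two chosen integers sum to 55 exactly when both halves of some pair {x, 55−x} with 17 ≤ x ≤ 55−x ≤ 38 are chosen — 11 such pairs.
The remaining 13 elements (those with no distinct partner in range) can never complete a 55-sum, so the worst case takes all of them and one from each pair: 13 + 11 = 24.
The 25th integer has to be the second member of some pair, so 24 + 1 = 25.

25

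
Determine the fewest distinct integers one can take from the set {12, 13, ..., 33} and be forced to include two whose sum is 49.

14

Group the elements by complementary pair {x, 49−x}: {16,33}, {17,32}, {18,31}, …, giving 9 two-element pairs and 4 integers whose partner 49−x falls outside [12,33].
By the pigeonhole principle, treating each of those 13 groups as a pigeonhole, one can pick one integer per group — 13 integers — with no two summing to 49.
The 14th integer lands in an occupied pair, forcing a sum of 49.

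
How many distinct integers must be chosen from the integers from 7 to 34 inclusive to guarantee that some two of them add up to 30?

A set avoiding the sum 30 can contain at most one of each pair {x, 30−x}, plus the 12 elements whose complement lies outside the range or equal to its own complement.
The integers 15, …, 34 (20 of them) are such a set: any two sum to at least 15+16 = 31 > 30.
Any 21st integer completes one of the 8 pairs, so 21 choices force a sum of 30.

21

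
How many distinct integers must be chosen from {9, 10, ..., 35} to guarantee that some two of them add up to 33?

Two chosen integers sum to 33 exactly when both halves of some pair {x, 33−x} with 9 ≤ x ≤ 33−x ≤ 24 are chosen — 8 such pairs.
The remaining 11 elements (those with no distinct partner in range) can never complete a 33-sum, so the worst case takes all of them and one from each pair: 11 + 8 = 19.
By pigeonhole, the 20th integer has to be the second member of some pair, so 19 + 1 = 20.

20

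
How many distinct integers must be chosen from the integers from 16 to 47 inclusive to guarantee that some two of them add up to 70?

Group the elements by complementary pair {x, 70−x}: {23,47}, {24,46}, {25,45}, …, giving 12 two-element pairs, the single value 35 (it cannot pair with itself since the integers are distinct), and 7 integers whose partner 70−x falls outside [16,47].
Treating each of those 20 groups as a pigeonhole, one can pick one integer per group — 20 integers — with no two summing to 70.
The 21st integer lands in an occupied pair, forcing a sum of 70.

21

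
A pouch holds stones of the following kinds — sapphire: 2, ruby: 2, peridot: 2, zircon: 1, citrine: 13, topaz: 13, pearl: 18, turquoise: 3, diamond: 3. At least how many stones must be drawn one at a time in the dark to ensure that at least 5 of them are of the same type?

By the pigeonhole principle, the 9 types are the holes; the stones drawn are the pigeons.
To avoid 5 of any one type, the worst case takes at most 4 of each type, or every stone of a type that has fewer than 4.
That gives 2 + 2 + 2 + 1 + 4 + 4 + 4 + 3 + 3 = 25 stones with no type reaching 5.
The next stone forces some type to 5, so 25 + 1 = 26.

26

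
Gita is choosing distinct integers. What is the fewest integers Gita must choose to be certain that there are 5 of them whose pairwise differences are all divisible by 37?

Integers whose pairwise differences are multiples of 37 are exactly those sharing a remainder mod 37. By the pigeonhole principle, the 37 residue classes mod 37 are the pigeonholes.
With 148 integers one could put 4 in each residue class and have no class reach 5.
The 149th integer pushes some class to 5, so 37·4 + 1 = 149.

149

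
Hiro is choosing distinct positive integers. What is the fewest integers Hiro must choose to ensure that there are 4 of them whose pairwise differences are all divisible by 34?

Integers whose pairwise differences are multiples of 34 are exactly those sharing a remainder mod 34. The 34 residue classes mod 34 are the pigeonholes.
With 102 integers one could put 3 in each residue class and have no class reach 4.
The 103rd integer pushes some class to 4, so 34·3 + 1 = 103.

103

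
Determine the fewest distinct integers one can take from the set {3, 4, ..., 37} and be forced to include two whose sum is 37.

Group the elements by complementary pair {x, 37−x}: {3,34}, {4,33}, {5,32}, …, giving 16 two-element pairs and 3 integers whose partner 37−x falls outside [3,37].
Treating each of those 19 groups as a pigeonhole, one can pick one integer per group — 19 integers — with no two summing to 37.
The 20th integer lands in an occupied pair, forcing a sum of 37.

20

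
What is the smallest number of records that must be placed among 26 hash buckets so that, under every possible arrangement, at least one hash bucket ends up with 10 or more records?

With 234 records one could put exactly 9 in each of the 26 hash buckets, and no hash bucket would reach 10.
One more record must land in a hash bucket that already has 9, giving it 10.
So 26 × 9 + 1 = 235 records are required.

235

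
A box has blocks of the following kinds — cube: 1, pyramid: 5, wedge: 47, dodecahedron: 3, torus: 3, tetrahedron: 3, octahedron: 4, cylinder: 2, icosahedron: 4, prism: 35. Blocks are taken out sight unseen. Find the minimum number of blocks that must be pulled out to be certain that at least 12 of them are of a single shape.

48

Put each drawn block into a box by shape. The largest draw with every box below 12 takes min(count, 11) from each shape; shapes with fewer than 11 contribute all they have.
Σ min(cᵢ, 11) = 1 + 5 + 11 + 3 + 3 + 3 + 4 + 2 + 4 + 11 = 47.
Draw number 47 + 1 = 48 must push one box to 12.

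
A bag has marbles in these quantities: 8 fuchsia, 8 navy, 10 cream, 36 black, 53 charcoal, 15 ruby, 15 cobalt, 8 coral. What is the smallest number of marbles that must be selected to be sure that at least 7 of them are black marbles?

In the worst case for collecting black marbles, every non-black marble comes out first.
There are 8 + 8 + 10 + 53 + 15 + 15 + 8 = 117 non-black marbles altogether.
After those, each further marble must be black, so 117 + 7 = 124 draws guarantee 7 black marbles.

124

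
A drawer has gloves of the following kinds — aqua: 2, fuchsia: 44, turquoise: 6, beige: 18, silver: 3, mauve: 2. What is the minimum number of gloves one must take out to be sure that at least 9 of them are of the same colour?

By the pigeonhole principle, put each drawn glove into a box by colour. The largest draw with every box below 9 takes min(count, 8) from each colour; colours with fewer than 8 contribute all they have.
Σ min(cᵢ, 8) = 2 + 8 + 6 + 8 + 3 + 2 = 29.
Draw number 29 + 1 = 30 must push one box to 9.

30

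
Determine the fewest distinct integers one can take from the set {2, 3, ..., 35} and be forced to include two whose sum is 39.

19

A set avoiding the sum 39 can contain at most one of each pair {x, 39−x}, plus the 2 elements whose complement lies outside the range.
The integers 2, …, 19 (18 of them) are such a set: any two sum to at least 2+3 = 5 and at most 18+19 = 37 < 39.
Any 19th integer completes one of the 16 pairs, so 19 choices force a sum of 39.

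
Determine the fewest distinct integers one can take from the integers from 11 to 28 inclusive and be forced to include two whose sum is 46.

Group the elements by complementary pair {x, 46−x}: {18,28}, {19,27}, {20,26}, …, giving 5 two-element pairs; the single value 23 (it cannot pair with itself since the integers are distinct); and 7 integers whose partner 46−x falls outside [11,28].
Treating each of those 13 groups as a pigeonhole, one can pick one integer per group — 13 integers — with no two summing to 46.
The 14th integer lands in an occupied pair, forcing a sum of 46.

14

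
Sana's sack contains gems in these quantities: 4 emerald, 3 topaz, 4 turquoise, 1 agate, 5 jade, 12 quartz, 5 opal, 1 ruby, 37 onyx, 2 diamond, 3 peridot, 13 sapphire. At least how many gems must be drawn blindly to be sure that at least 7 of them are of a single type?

By pigeonhole, put each drawn gem into a box by type. The largest draw with every box below 7 takes min(count, 6) from each type; types with fewer than 6 contribute all they have.
Σ min(cᵢ, 6) = 4 + 3 + 4 + 1 + 5 + 6 + 5 + 1 + 6 + 2 + 3 + 6 = 46.
Draw number 46 + 1 = 47 must push one box to 7.

47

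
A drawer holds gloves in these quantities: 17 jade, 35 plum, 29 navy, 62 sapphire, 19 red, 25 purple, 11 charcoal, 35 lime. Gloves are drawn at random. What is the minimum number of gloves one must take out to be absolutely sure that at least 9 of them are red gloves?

In the worst case for collecting red gloves, every non-red glove comes out first.
There are 17 + 35 + 29 + 62 + 25 + 11 + 35 = 214 non-red gloves altogether.
After those, each further glove must be red, so 214 + 9 = 223 draws guarantee 9 red gloves.

223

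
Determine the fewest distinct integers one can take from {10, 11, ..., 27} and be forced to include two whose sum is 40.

A set avoiding the sum 40 can contain at most one of each pair {x, 40−x}, plus the 4 elements whose complement lies outside the range or equal to its own complement.
The integers 10, …, 20 (11 of them) are such a set: any two sum to at least 10+11 = 21 and at most 19+20 = 39 < 40.
Any 12th integer completes one of the 7 pairs, so 12 choices force a sum of 40.

12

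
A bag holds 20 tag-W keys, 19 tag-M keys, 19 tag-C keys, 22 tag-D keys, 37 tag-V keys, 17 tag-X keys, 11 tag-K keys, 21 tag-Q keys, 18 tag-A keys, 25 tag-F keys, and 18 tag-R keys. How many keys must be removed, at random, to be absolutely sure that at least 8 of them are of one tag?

Pigeonhole: the 11 tags are the holes; the keys drawn are the pigeons.
To avoid 8 of any one tag, the worst case takes at most 7 of each tag.
That gives 7 + 7 + 7 + 7 + 7 + 7 + 7 + 7 + 7 + 7 + 7 = 77 keys with no tag reaching 8.
The next key forces some tag to 8, so 77 + 1 = 78.

78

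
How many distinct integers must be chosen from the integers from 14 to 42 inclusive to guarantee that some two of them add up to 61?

18

Two chosen integers sum to 61 exactly when both halves of some pair {x, 61−x} with 19 ≤ x ≤ 61−x ≤ 42 are chosen — 12 such pairs.
The remaining 5 elements (those with no distinct partner in range) can never complete a 61-sum, so the worst case takes all of them and one from each pair: 5 + 12 = 17.
Pigeonhole: the 18th integer has to be the second member of some pair, so 17 + 1 = 18.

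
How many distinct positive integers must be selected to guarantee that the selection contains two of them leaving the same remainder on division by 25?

By pigeonhole, the 25 residue classes mod 25 are the pigeonholes.
With 25 integers one could put 1 in each residue class and have no class reach 2.
The 26th integer pushes some class to 2, so 25·1 + 1 = 26.

26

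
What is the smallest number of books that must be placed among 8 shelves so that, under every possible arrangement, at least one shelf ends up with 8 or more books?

57

With 56 books one could put exactly 7 in each of the 8 shelves, and no shelf would reach 8.
One more book must land in a shelf that already has 7, giving it 8.
So 8 × 7 + 1 = 57 books are required.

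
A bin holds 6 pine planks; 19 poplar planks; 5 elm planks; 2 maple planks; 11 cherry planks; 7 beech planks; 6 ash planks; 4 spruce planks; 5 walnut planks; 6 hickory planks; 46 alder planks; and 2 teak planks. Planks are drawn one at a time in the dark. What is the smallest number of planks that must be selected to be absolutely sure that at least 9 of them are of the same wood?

Put each drawn plank into a box by wood. The largest draw with every box below 9 takes min(count, 8) from each wood; woods with fewer than 8 contribute all they have.
Σ min(cᵢ, 8) = 6 + 8 + 5 + 2 + 8 + 7 + 6 + 4 + 5 + 6 + 8 + 2 = 67.
Draw number 67 + 1 = 68 must push one box to 9.

68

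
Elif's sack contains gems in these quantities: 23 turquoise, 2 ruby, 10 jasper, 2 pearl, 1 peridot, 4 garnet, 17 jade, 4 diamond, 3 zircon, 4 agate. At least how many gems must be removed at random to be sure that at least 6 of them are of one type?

36

An adversary could hand out at most 5 gems per type (7 types run out sooner): 5 + 2 + 5 + 2 + 1 + 4 + 5 + 4 + 3 + 4 = 35 gems and still no type has 6.
One more gem lands in a type already at 5, so 36 draws are enough and 35 are not.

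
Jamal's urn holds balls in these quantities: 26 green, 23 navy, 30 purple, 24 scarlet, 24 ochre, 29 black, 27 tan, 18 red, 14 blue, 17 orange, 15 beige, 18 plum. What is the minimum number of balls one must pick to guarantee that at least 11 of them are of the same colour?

121

An adversary could hand out at most 10 balls per colour: 10 + 10 + 10 + 10 + 10 + 10 + 10 + 10 + 10 + 10 + 10 + 10 = 120 balls and still no colour has 11.
Pigeonhole: one more ball lands in a colour already at 10, so 121 draws are enough and 120 are not.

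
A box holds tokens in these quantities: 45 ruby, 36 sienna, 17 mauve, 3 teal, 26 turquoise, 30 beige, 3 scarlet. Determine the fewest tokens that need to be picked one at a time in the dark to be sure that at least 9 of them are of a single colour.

An adversary could hand out at most 8 tokens per colour (teal, scarlet run out sooner): 8 + 8 + 8 + 3 + 8 + 8 + 3 = 46 tokens and still no colour has 9.
One more token lands in a colour already at 8, so 47 draws are enough and 46 are not.

47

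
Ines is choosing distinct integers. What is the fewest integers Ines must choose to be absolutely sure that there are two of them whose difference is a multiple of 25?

Integers whose pairwise differences are multiples of 25 are exactly those sharing a remainder mod 25. The 25 residue classes mod 25 are the pigeonholes.
With 25 integers one could put 1 in each residue class and have no class reach 2.
The 26th integer pushes some class to 2, so 25·1 + 1 = 26.

26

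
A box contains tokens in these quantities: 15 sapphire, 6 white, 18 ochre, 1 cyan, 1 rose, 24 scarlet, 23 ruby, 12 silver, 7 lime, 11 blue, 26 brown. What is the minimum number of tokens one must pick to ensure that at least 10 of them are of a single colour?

An adversary could hand out at most 9 tokens per colour (4 colours run out sooner): 9 + 6 + 9 + 1 + 1 + 9 + 9 + 9 + 7 + 9 + 9 = 78 tokens and still no colour has 10.
By pigeonhole, one more token lands in a colour already at 9, so 79 draws are enough and 78 are not.

79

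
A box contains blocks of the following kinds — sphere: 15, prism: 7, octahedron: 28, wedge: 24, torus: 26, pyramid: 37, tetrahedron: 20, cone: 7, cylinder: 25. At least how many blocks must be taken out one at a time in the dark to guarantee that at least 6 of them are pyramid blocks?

158

In the worst case for collecting pyramid blocks, every non-pyramid block comes out first.
There are 15 + 7 + 28 + 24 + 26 + 20 + 7 + 25 = 152 non-pyramid blocks altogether.
After those, each further block must be pyramid, so 152 + 6 = 158 draws guarantee 6 pyramid blocks.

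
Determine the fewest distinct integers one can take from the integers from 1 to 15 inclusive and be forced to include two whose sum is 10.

12

Two chosen integers sum to 10 exactly when both halves of some pair {x, 10−x} with 1 ≤ x ≤ 10−x ≤ 9 are chosen — 4 such pairs.
The remaining 7 elements (those with no distinct partner in range) can never complete a 10-sum, so the worst case takes all of them and one from each pair: 7 + 4 = 11.
By pigeonhole, the 12th integer has to be the second member of some pair, so 11 + 1 = 12.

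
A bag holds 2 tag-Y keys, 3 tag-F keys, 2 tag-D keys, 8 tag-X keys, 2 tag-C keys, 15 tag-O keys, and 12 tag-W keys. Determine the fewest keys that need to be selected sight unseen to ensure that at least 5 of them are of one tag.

22

Put each drawn key into a box by tag. The largest draw with every box below 5 takes min(count, 4) from each tag; tags with fewer than 4 contribute all they have.
Σ min(cᵢ, 4) = 2 + 3 + 2 + 4 + 2 + 4 + 4 = 21.
Draw number 21 + 1 = 22 must push one box to 5.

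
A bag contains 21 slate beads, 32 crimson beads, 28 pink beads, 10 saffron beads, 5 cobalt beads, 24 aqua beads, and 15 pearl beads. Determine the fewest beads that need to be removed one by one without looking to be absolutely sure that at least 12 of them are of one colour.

An adversary could hand out at most 11 beads per colour (saffron, cobalt run out sooner): 11 + 11 + 11 + 10 + 5 + 11 + 11 = 70 beads and still no colour has 12.
By pigeonhole, one more bead lands in a colour already at 11, so 71 draws are enough and 70 are not.

71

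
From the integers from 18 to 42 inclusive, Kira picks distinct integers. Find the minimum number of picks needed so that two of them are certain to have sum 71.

19

Group the elements by complementary pair {x, 71−x}: {29,42}, {30,41}, {31,40}, …, giving 7 two-element pairs and 11 integers whose partner 71−x falls outside [18,42].
By the pigeonhole principle, treating each of those 18 groups as a pigeonhole, one can pick one integer per group — 18 integers — with no two summing to 71.
The 19th integer lands in an occupied pair, forcing a sum of 71.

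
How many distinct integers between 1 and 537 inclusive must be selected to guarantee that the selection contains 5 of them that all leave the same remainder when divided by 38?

153

By the pigeonhole principle, the 38 residue classes mod 38 are the pigeonholes.
With 152 integers one could put 4 in each residue class and have no class reach 5.
The 153rd integer pushes some class to 5, so 38·4 + 1 = 153.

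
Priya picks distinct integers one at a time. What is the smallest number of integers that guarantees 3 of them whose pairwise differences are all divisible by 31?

Integers whose pairwise differences are multiples of 31 are exactly those sharing a remainder mod 31. The 31 residue classes mod 31 are the pigeonholes.
With 62 integers one could put 2 in each residue class and have no class reach 3.
The 63rd integer pushes some class to 3, so 31·2 + 1 = 63.

63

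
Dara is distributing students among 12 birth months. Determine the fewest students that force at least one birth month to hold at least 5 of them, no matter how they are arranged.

With 48 students one could put exactly 4 in each of the 12 birth months, and no birth month would reach 5.
One more student must land in a birth month that already has 4, giving it 5.
So 12 × 4 + 1 = 49 students are required.

49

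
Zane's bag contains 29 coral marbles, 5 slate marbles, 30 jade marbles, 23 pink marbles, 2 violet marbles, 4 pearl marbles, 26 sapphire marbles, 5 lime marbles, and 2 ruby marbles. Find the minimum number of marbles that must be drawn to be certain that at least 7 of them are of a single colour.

43

Put each drawn marble into a box by colour. The largest draw with every box below 7 takes min(count, 6) from each colour; colours with fewer than 6 contribute all they have.
Σ min(cᵢ, 6) = 6 + 5 + 6 + 6 + 2 + 4 + 6 + 5 + 2 = 42.
Draw number 42 + 1 = 43 must push one box to 7.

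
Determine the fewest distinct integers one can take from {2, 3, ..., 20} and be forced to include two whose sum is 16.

A set avoiding the sum 16 can contain at most one of each pair {x, 16−x}, plus the 7 elements whose complement lies outside the range or equal to its own complement.
The integers 8, …, 20 (13 of them) are such a set: any two sum to at least 8+9 = 17 > 16.
By the pigeonhole principle, any 14th integer completes one of the 6 pairs, so 14 choices force a sum of 16.

14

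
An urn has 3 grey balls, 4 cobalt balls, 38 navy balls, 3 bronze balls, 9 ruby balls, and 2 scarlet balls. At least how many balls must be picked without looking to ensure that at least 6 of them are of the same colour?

23

An adversary could hand out at most 5 balls per colour (4 colours run out sooner): 3 + 4 + 5 + 3 + 5 + 2 = 22 balls and still no colour has 6.
One more ball lands in a colour already at 5, so 23 draws are enough and 22 are not.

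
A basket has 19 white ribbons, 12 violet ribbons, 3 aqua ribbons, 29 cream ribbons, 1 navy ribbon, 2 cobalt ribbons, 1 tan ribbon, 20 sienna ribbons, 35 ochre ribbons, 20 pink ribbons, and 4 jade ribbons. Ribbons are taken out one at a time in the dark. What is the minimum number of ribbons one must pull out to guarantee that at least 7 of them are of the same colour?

An adversary could hand out at most 6 ribbons per colour (5 colours run out sooner): 6 + 6 + 3 + 6 + 1 + 2 + 1 + 6 + 6 + 6 + 4 = 47 ribbons and still no colour has 7.
One more ribbon lands in a colour already at 6, so 48 draws are enough and 47 are not.

48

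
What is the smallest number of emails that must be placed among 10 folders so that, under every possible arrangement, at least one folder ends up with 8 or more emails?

71

With 70 emails one could put exactly 7 in each of the 10 folders, and no folder would reach 8.
One more email must land in a folder that already has 7, giving it 8.
So 10 × 7 + 1 = 71 emails are required.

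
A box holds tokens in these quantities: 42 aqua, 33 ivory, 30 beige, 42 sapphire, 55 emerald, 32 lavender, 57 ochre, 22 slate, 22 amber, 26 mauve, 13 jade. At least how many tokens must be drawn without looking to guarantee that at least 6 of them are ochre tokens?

In the worst case for collecting ochre tokens, every non-ochre token comes out first.
There are 42 + 33 + 30 + 42 + 55 + 32 + 22 + 22 + 26 + 13 = 317 non-ochre tokens altogether.
After those, each further token must be ochre, so 317 + 6 = 323 draws guarantee 6 ochre tokens.

323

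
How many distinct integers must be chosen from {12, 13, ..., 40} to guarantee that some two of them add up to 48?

18

Group the elements by complementary pair {x, 48−x}: {12,36}, {13,35}, {14,34}, …, giving 12 two-element pairs, the single value 24 (it cannot pair with itself since the integers are distinct), and 4 integers whose partner 48−x falls outside [12,40].
Treating each of those 17 groups as a pigeonhole, one can pick one integer per group — 17 integers — with no two summing to 48.
The 18th integer lands in an occupied pair, forcing a sum of 48.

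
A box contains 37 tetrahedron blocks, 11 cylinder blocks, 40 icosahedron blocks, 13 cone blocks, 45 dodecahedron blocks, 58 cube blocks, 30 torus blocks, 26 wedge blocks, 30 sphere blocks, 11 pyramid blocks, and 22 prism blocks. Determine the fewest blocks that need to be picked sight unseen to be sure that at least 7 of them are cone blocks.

In the worst case for collecting cone blocks, every non-cone block comes out first.
There are 37 + 11 + 40 + 45 + 58 + 30 + 26 + 30 + 11 + 22 = 310 non-cone blocks altogether.
After those, each further block must be cone, so 310 + 7 = 317 draws guarantee 7 cone blocks.

317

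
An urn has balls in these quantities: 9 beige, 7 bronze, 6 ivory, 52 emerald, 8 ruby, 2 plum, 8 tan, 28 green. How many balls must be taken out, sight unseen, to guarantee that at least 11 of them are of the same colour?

An adversary could hand out at most 10 balls per colour (6 colours run out sooner): 9 + 7 + 6 + 10 + 8 + 2 + 8 + 10 = 60 balls and still no colour has 11.
One more ball lands in a colour already at 10, so 61 draws are enough and 60 are not.

61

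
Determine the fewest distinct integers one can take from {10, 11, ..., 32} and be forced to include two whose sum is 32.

18

A set avoiding the sum 32 can contain at most one of each pair {x, 32−x}, plus the 11 elements whose complement lies outside the range or equal to its own complement.
The integers 16, …, 32 (17 of them) are such a set: any two sum to at least 16+17 = 33 > 32.
By pigeonhole, any 18th integer completes one of the 6 pairs, so 18 choices force a sum of 32.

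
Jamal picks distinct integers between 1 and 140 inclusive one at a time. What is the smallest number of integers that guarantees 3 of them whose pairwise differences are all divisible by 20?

41

Integers whose pairwise differences are multiples of 20 are exactly those sharing a remainder mod 20. By the pigeonhole principle, the 20 residue classes mod 20 are the pigeonholes.
With 40 integers one could put 2 in each residue class and have no class reach 3.
The 41st integer pushes some class to 3, so 20·2 + 1 = 41.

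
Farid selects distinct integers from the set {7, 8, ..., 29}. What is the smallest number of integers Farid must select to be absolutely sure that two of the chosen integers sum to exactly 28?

17

A set avoiding the sum 28 can contain at most one of each pair {x, 28−x}, plus the 9 elements whose complement lies outside the range or equal to its own complement.
The integers 14, …, 29 (16 of them) are such a set: any two sum to at least 14+15 = 29 > 28.
Any 17th integer completes one of the 7 pairs, so 17 choices force a sum of 28.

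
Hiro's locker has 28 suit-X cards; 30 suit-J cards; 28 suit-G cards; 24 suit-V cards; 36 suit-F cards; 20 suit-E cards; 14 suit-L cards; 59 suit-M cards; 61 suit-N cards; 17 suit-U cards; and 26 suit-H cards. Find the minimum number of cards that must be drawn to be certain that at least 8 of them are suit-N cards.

In the worst case for collecting suit-N cards, every non-suit-N card comes out first.
There are 28 + 30 + 28 + 24 + 36 + 20 + 14 + 59 + 17 + 26 = 282 non-suit-N cards altogether.
After those, each further card must be suit-N, so 282 + 8 = 290 draws guarantee 8 suit-N cards.

290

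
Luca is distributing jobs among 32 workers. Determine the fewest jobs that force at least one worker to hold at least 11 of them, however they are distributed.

321

With 320 jobs one could put exactly 10 in each of the 32 workers, and no worker would reach 11.
By pigeonhole, one more job must land in a worker that already has 10, giving it 11.
So 32 × 10 + 1 = 321 jobs are required.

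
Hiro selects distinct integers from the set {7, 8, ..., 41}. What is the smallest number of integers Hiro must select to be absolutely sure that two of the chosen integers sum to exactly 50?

20

Group the elements by complementary pair {x, 50−x}: {9,41}, {10,40}, {11,39}, …, giving 16 two-element pairs, the single value 25 (it cannot pair with itself since the integers are distinct), and 2 integers whose partner 50−x falls outside [7,41].
By the pigeonhole principle, treating each of those 19 groups as a pigeonhole, one can pick one integer per group — 19 integers — with no two summing to 50.
The 20th integer lands in an occupied pair, forcing a sum of 50.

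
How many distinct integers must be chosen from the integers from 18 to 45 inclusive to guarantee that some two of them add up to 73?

20

A set avoiding the sum 73 can contain at most one of each pair {x, 73−x}, plus the 10 elements whose complement lies outside the range.
The integers 18, …, 36 (19 of them) are such a set: any two sum to at least 18+19 = 37 and at most 35+36 = 71 < 73.
Any 20th integer completes one of the 9 pairs, so 20 choices force a sum of 73.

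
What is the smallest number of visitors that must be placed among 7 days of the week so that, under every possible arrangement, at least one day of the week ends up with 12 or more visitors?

78

With 77 visitors one could put exactly 11 in each of the 7 days of the week, and no day of the week would reach 12.
Pigeonhole: one more visitor must land in a day of the week that already has 11, giving it 12.
So 7 × 11 + 1 = 78 visitors are required.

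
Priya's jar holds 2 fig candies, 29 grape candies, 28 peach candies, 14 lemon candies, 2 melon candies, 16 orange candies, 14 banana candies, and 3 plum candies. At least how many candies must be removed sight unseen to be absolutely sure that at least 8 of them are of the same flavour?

43

An adversary could hand out at most 7 candies per flavour (fig, melon, plum run out sooner): 2 + 7 + 7 + 7 + 2 + 7 + 7 + 3 = 42 candies and still no flavour has 8.
One more candy lands in a flavour already at 7, so 43 draws are enough and 42 are not.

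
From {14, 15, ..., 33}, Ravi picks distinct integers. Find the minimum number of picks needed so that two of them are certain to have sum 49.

Two chosen integers sum to 49 exactly when both halves of some pair {x, 49−x} with 16 ≤ x ≤ 49−x ≤ 33 are chosen — 9 such pairs.
The remaining 2 elements (those with no distinct partner in range) can never complete a 49-sum, so the worst case takes all of them and one from each pair: 2 + 9 = 11.
By pigeonhole, the 12th integer has to be the second member of some pair, so 11 + 1 = 12.

12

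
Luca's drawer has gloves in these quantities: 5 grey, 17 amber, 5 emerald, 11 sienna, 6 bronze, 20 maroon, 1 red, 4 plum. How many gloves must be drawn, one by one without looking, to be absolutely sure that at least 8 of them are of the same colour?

Pigeonhole: the 8 colours are the holes; the gloves drawn are the pigeons.
To avoid 8 of any one colour, the worst case takes at most 7 of each colour, or every glove of a colour that has fewer than 7.
That gives 5 + 7 + 5 + 7 + 6 + 7 + 1 + 4 = 42 gloves with no colour reaching 8.
The next glove forces some colour to 8, so 42 + 1 = 43.

43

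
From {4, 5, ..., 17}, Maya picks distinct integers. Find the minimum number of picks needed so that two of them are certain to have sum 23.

9

A set avoiding the sum 23 can contain at most one of each pair {x, 23−x}, plus the 2 elements whose complement lies outside the range.
The integers 4, …, 11 (8 of them) are such a set: any two sum to at least 4+5 = 9 and at most 10+11 = 21 < 23.
By pigeonhole, any 9th integer completes one of the 6 pairs, so 9 choices force a sum of 23.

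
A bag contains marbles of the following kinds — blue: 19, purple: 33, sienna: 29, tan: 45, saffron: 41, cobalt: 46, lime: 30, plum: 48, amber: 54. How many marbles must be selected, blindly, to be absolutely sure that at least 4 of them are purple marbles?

316

In the worst case for collecting purple marbles, every non-purple marble comes out first.
There are 19 + 29 + 45 + 41 + 46 + 30 + 48 + 54 = 312 non-purple marbles altogether.
After those, each further marble must be purple, so 312 + 4 = 316 draws guarantee 4 purple marbles.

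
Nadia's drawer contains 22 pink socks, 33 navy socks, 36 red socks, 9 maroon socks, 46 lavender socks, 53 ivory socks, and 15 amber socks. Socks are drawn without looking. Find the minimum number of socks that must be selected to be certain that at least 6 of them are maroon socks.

211

In the worst case for collecting maroon socks, every non-maroon sock comes out first.
There are 22 + 33 + 36 + 46 + 53 + 15 = 205 non-maroon socks altogether.
After those, each further sock must be maroon, so 205 + 6 = 211 draws guarantee 6 maroon socks.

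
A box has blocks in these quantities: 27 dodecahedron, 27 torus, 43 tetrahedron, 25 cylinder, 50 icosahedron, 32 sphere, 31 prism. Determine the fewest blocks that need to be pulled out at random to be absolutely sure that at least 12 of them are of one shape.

78

By pigeonhole, put each drawn block into a box by shape. The largest draw with every box below 12 takes min(count, 11) from each shape.
Σ min(cᵢ, 11) = 11 + 11 + 11 + 11 + 11 + 11 + 11 = 77.
Draw number 77 + 1 = 78 must push one box to 12.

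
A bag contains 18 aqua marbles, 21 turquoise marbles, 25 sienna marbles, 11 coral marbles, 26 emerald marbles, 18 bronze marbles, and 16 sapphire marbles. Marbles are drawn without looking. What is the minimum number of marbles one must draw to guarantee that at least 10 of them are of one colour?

An adversary could hand out at most 9 marbles per colour: 9 + 9 + 9 + 9 + 9 + 9 + 9 = 63 marbles and still no colour has 10.
Pigeonhole: one more marble lands in a colour already at 9, so 64 draws are enough and 63 are not.

64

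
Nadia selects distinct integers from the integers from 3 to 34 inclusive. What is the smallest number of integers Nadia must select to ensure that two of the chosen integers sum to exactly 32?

20

Two chosen integers sum to 32 exactly when both halves of some pair {x, 32−x} with 3 ≤ x ≤ 32−x ≤ 29 are chosen — 13 such pairs.
The remaining 6 elements (those with no distinct partner in range) can never complete a 32-sum, so the worst case takes all of them and one from each pair: 6 + 13 = 19.
By the pigeonhole principle, the 20th integer has to be the second member of some pair, so 19 + 1 = 20.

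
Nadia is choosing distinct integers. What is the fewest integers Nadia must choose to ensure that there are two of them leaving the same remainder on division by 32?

The 32 residue classes mod 32 are the pigeonholes.
With 32 integers one could put 1 in each residue class and have no class reach 2.
The 33rd integer pushes some class to 2, so 32·1 + 1 = 33.

33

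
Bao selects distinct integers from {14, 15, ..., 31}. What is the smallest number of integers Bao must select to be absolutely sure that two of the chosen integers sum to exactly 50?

13

A set avoiding the sum 50 can contain at most one of each pair {x, 50−x}, plus the 6 elements whose complement lies outside the range or equal to its own complement.
The integers 14, …, 25 (12 of them) are such a set: any two sum to at least 14+15 = 29 and at most 24+25 = 49 < 50.
Pigeonhole: any 13th integer completes one of the 6 pairs, so 13 choices force a sum of 50.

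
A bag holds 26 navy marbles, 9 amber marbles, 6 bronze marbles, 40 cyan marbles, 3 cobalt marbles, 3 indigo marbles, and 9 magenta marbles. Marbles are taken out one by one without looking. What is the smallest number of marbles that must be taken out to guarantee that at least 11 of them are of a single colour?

51

An adversary could hand out at most 10 marbles per colour (5 colours run out sooner): 10 + 9 + 6 + 10 + 3 + 3 + 9 = 50 marbles and still no colour has 11.
One more marble lands in a colour already at 10, so 51 draws are enough and 50 are not.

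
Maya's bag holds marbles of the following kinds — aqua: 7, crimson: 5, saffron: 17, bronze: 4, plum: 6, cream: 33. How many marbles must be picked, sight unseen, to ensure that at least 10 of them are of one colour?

The 6 colours are the holes; the marbles drawn are the pigeons.
To avoid 10 of any one colour, the worst case takes at most 9 of each colour, or every marble of a colour that has fewer than 9.
That gives 7 + 5 + 9 + 4 + 6 + 9 = 40 marbles with no colour reaching 10.
The next marble forces some colour to 10, so 40 + 1 = 41.

41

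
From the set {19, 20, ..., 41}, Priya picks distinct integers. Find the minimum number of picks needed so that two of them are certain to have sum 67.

16

Group the elements by complementary pair {x, 67−x}: {26,41}, {27,40}, {28,39}, …, giving 8 two-element pairs and 7 integers whose partner 67−x falls outside [19,41].
Pigeonhole: treating each of those 15 groups as a pigeonhole, one can pick one integer per group — 15 integers — with no two summing to 67.
The 16th integer lands in an occupied pair, forcing a sum of 67.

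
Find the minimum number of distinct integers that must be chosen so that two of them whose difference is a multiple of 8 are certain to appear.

Integers whose pairwise differences are multiples of 8 are exactly those sharing a remainder mod 8. By the pigeonhole principle, the 8 residue classes mod 8 are the pigeonholes.
With 8 integers one could put 1 in each residue class and have no class reach 2.
The 9th integer pushes some class to 2, so 8·1 + 1 = 9.

9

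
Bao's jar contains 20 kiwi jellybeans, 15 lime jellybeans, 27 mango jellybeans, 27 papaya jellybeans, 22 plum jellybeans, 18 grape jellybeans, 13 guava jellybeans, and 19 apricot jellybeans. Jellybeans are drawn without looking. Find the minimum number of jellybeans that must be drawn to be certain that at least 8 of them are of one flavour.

57

Put each drawn jellybean into a box by flavour. The largest draw with every box below 8 takes min(count, 7) from each flavour.
Σ min(cᵢ, 7) = 7 + 7 + 7 + 7 + 7 + 7 + 7 + 7 = 56.
Draw number 56 + 1 = 57 must push one box to 8.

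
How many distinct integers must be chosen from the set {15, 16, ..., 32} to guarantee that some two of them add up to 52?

Two chosen integers sum to 52 exactly when both halves of some pair {x, 52−x} with 20 ≤ x ≤ 52−x ≤ 32 are chosen — 6 such pairs.
The remaining 6 elements (those with no distinct partner in range) can never complete a 52-sum, so the worst case takes all of them and one from each pair: 6 + 6 = 12.
Pigeonhole: the 13th integer has to be the second member of some pair, so 12 + 1 = 13.

13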